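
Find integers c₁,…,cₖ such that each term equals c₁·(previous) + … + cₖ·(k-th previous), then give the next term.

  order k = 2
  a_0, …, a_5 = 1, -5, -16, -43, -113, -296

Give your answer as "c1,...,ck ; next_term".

3,-1 ; -775

  a_2 = 3·-5 + -1·1 = -16
  a_3 = 3·-16 + -1·-5 = -43
  a_4 = 3·-43 + -1·-16 = -113
  a_5 = 3·-113 + -1·-43 = -296
  a_6 = 3·-296 + -1·-113 = -775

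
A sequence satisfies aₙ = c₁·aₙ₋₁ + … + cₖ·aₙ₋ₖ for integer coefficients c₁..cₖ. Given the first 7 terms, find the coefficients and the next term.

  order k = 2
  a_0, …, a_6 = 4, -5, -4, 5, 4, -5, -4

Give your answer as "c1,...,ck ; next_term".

0,-1 ; 5

  a_2 = 0·-5 + -1·4 = -4
  a_3 = 0·-4 + -1·-5 = 5
  a_4 = 0·5 + -1·-4 = 4
  a_5 = 0·4 + -1·5 = -5
  a_6 = 0·-5 + -1·4 = -4
  a_7 = 0·-4 + -1·-5 = 5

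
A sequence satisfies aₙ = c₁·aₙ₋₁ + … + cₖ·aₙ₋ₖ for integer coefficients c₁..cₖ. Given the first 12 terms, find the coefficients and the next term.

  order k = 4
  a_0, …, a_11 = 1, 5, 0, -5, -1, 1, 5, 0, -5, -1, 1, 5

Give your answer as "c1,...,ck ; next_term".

-1,-1,-1,-1 ; 0

  a_4 = -1·-5 + -1·0 + -1·5 + -1·1 = -1
  a_5 = -1·-1 + -1·-5 + -1·0 + -1·5 = 1
  a_6 = -1·1 + -1·-1 + -1·-5 + -1·0 = 5
  a_7 = -1·5 + -1·1 + -1·-1 + -1·-5 = 0
  a_8 = -1·0 + -1·5 + -1·1 + -1·-1 = -5
  a_9 = -1·-5 + -1·0 + -1·5 + -1·1 = -1
  a_10 = -1·-1 + -1·-5 + -1·0 + -1·5 = 1
  a_11 = -1·1 + -1·-1 + -1·-5 + -1·0 = 5
  a_12 = -1·5 + -1·1 + -1·-1 + -1·-5 = 0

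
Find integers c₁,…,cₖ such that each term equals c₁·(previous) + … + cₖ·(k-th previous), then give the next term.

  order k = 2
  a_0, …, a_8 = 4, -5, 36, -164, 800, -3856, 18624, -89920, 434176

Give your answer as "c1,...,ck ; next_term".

  a_2 = -4·-5 + 4·4 = 36
  a_3 = -4·36 + 4·-5 = -164
  a_4 = -4·-164 + 4·36 = 800
  a_5 = -4·800 + 4·-164 = -3856
  a_6 = -4·-3856 + 4·800 = 18624
  a_7 = -4·18624 + 4·-3856 = -89920
  a_8 = -4·-89920 + 4·18624 = 434176
  a_9 = -4·434176 + 4·-89920 = -2096384

-4,4 ; -2096384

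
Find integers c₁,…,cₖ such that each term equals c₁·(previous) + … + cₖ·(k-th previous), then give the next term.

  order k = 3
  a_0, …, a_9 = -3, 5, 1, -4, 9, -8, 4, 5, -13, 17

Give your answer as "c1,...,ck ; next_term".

-1,0,1 ; -12

  a_3 = -1·1 + 0·5 + 1·-3 = -4
  a_4 = -1·-4 + 0·1 + 1·5 = 9
  a_5 = -1·9 + 0·-4 + 1·1 = -8
  a_6 = -1·-8 + 0·9 + 1·-4 = 4
  a_7 = -1·4 + 0·-8 + 1·9 = 5
  a_8 = -1·5 + 0·4 + 1·-8 = -13
  a_9 = -1·-13 + 0·5 + 1·4 = 17
  a_10 = -1·17 + 0·-13 + 1·5 = -12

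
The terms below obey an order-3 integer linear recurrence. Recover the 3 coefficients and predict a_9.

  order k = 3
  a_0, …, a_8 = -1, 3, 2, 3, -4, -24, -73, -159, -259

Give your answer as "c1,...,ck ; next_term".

  a_3 = 3·2 + -2·3 + -3·-1 = 3
  a_4 = 3·3 + -2·2 + -3·3 = -4
  a_5 = 3·-4 + -2·3 + -3·2 = -24
  a_6 = 3·-24 + -2·-4 + -3·3 = -73
  a_7 = 3·-73 + -2·-24 + -3·-4 = -159
  a_8 = 3·-159 + -2·-73 + -3·-24 = -259
  a_9 = 3·-259 + -2·-159 + -3·-73 = -240

3,-2,-3 ; -240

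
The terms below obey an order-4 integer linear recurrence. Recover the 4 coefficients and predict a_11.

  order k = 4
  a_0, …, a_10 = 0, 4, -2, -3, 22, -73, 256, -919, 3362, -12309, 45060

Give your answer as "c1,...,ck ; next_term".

  a_4 = -4·-3 + -1·-2 + 2·4 + 4·0 = 22
  a_5 = -4·22 + -1·-3 + 2·-2 + 4·4 = -73
  a_6 = -4·-73 + -1·22 + 2·-3 + 4·-2 = 256
  a_7 = -4·256 + -1·-73 + 2·22 + 4·-3 = -919
  a_8 = -4·-919 + -1·256 + 2·-73 + 4·22 = 3362
  a_9 = -4·3362 + -1·-919 + 2·256 + 4·-73 = -12309
  a_10 = -4·-12309 + -1·3362 + 2·-919 + 4·256 = 45060
  a_11 = -4·45060 + -1·-12309 + 2·3362 + 4·-919 = -164883

-4,-1,2,4 ; -164883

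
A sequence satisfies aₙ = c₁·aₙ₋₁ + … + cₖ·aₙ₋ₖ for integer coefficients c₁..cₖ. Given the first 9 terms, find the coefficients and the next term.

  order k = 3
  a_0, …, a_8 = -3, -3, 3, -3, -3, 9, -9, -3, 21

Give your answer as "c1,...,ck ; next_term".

-1,-1,1 ; -27

  a_3 = -1·3 + -1·-3 + 1·-3 = -3
  a_4 = -1·-3 + -1·3 + 1·-3 = -3
  a_5 = -1·-3 + -1·-3 + 1·3 = 9
  a_6 = -1·9 + -1·-3 + 1·-3 = -9
  a_7 = -1·-9 + -1·9 + 1·-3 = -3
  a_8 = -1·-3 + -1·-9 + 1·9 = 21
  a_9 = -1·21 + -1·-3 + 1·-9 = -27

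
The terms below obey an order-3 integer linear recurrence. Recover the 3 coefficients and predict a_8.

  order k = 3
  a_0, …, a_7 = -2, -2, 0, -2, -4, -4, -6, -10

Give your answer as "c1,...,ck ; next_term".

  a_3 = 1·0 + 0·-2 + 1·-2 = -2
  a_4 = 1·-2 + 0·0 + 1·-2 = -4
  a_5 = 1·-4 + 0·-2 + 1·0 = -4
  a_6 = 1·-4 + 0·-4 + 1·-2 = -6
  a_7 = 1·-6 + 0·-4 + 1·-4 = -10
  a_8 = 1·-10 + 0·-6 + 1·-4 = -14

1,0,1 ; -14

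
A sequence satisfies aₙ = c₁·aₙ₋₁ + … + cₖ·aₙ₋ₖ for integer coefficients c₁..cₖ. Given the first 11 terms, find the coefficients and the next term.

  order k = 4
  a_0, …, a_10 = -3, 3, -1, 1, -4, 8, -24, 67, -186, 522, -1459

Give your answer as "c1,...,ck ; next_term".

  a_4 = -2·1 + 2·-1 + -1·3 + -1·-3 = -4
  a_5 = -2·-4 + 2·1 + -1·-1 + -1·3 = 8
  a_6 = -2·8 + 2·-4 + -1·1 + -1·-1 = -24
  a_7 = -2·-24 + 2·8 + -1·-4 + -1·1 = 67
  a_8 = -2·67 + 2·-24 + -1·8 + -1·-4 = -186
  a_9 = -2·-186 + 2·67 + -1·-24 + -1·8 = 522
  a_10 = -2·522 + 2·-186 + -1·67 + -1·-24 = -1459
  a_11 = -2·-1459 + 2·522 + -1·-186 + -1·67 = 4081

-2,2,-1,-1 ; 4081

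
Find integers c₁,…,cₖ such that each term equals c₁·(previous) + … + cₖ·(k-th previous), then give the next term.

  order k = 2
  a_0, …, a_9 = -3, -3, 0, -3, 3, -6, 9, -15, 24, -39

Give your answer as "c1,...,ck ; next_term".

  a_2 = -1·-3 + 1·-3 = 0
  a_3 = -1·0 + 1·-3 = -3
  a_4 = -1·-3 + 1·0 = 3
  a_5 = -1·3 + 1·-3 = -6
  a_6 = -1·-6 + 1·3 = 9
  a_7 = -1·9 + 1·-6 = -15
  a_8 = -1·-15 + 1·9 = 24
  a_9 = -1·24 + 1·-15 = -39
  a_10 = -1·-39 + 1·24 = 63

-1,1 ; 63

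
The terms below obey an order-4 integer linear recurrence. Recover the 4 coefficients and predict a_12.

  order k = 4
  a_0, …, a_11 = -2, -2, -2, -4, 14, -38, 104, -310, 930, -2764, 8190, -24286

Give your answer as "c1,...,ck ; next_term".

  a_4 = -3·-4 + -1·-2 + -2·-2 + 2·-2 = 14
  a_5 = -3·14 + -1·-4 + -2·-2 + 2·-2 = -38
  a_6 = -3·-38 + -1·14 + -2·-4 + 2·-2 = 104
  a_7 = -3·104 + -1·-38 + -2·14 + 2·-4 = -310
  a_8 = -3·-310 + -1·104 + -2·-38 + 2·14 = 930
  a_9 = -3·930 + -1·-310 + -2·104 + 2·-38 = -2764
  a_10 = -3·-2764 + -1·930 + -2·-310 + 2·104 = 8190
  a_11 = -3·8190 + -1·-2764 + -2·930 + 2·-310 = -24286
  a_12 = -3·-24286 + -1·8190 + -2·-2764 + 2·930 = 72056

-3,-1,-2,2 ; 72056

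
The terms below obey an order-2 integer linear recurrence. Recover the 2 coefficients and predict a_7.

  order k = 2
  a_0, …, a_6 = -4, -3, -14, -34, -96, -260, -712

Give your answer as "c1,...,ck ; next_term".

  a_2 = 2·-3 + 2·-4 = -14
  a_3 = 2·-14 + 2·-3 = -34
  a_4 = 2·-34 + 2·-14 = -96
  a_5 = 2·-96 + 2·-34 = -260
  a_6 = 2·-260 + 2·-96 = -712
  a_7 = 2·-712 + 2·-260 = -1944

2,2 ; -1944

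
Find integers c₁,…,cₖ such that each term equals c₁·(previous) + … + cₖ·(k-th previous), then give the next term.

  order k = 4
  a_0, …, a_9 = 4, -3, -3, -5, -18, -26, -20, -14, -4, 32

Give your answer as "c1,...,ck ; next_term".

  a_4 = 2·-5 + -2·-3 + 2·-3 + -2·4 = -18
  a_5 = 2·-18 + -2·-5 + 2·-3 + -2·-3 = -26
  a_6 = 2·-26 + -2·-18 + 2·-5 + -2·-3 = -20
  a_7 = 2·-20 + -2·-26 + 2·-18 + -2·-5 = -14
  a_8 = 2·-14 + -2·-20 + 2·-26 + -2·-18 = -4
  a_9 = 2·-4 + -2·-14 + 2·-20 + -2·-26 = 32
  a_10 = 2·32 + -2·-4 + 2·-14 + -2·-20 = 84

2,-2,2,-2 ; 84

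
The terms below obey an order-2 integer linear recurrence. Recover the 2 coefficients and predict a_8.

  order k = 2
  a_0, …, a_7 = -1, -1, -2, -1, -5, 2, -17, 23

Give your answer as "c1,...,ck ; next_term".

  a_2 = -1·-1 + 3·-1 = -2
  a_3 = -1·-2 + 3·-1 = -1
  a_4 = -1·-1 + 3·-2 = -5
  a_5 = -1·-5 + 3·-1 = 2
  a_6 = -1·2 + 3·-5 = -17
  a_7 = -1·-17 + 3·2 = 23
  a_8 = -1·23 + 3·-17 = -74

-1,3 ; -74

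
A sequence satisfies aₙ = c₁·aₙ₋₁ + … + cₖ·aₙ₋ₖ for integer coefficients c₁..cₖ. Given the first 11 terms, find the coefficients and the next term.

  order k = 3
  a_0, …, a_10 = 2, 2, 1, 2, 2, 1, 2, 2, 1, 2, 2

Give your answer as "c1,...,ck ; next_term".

0,0,1 ; 1

  a_3 = 0·1 + 0·2 + 1·2 = 2
  a_4 = 0·2 + 0·1 + 1·2 = 2
  a_5 = 0·2 + 0·2 + 1·1 = 1
  a_6 = 0·1 + 0·2 + 1·2 = 2
  a_7 = 0·2 + 0·1 + 1·2 = 2
  a_8 = 0·2 + 0·2 + 1·1 = 1
  a_9 = 0·1 + 0·2 + 1·2 = 2
  a_10 = 0·2 + 0·1 + 1·2 = 2
  a_11 = 0·2 + 0·2 + 1·1 = 1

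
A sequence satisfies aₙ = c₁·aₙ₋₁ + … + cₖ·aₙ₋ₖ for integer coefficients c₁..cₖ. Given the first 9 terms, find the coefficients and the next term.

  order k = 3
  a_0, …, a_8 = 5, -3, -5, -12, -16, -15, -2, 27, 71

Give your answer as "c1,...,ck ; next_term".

  a_3 = 2·-5 + -1·-3 + -1·5 = -12
  a_4 = 2·-12 + -1·-5 + -1·-3 = -16
  a_5 = 2·-16 + -1·-12 + -1·-5 = -15
  a_6 = 2·-15 + -1·-16 + -1·-12 = -2
  a_7 = 2·-2 + -1·-15 + -1·-16 = 27
  a_8 = 2·27 + -1·-2 + -1·-15 = 71
  a_9 = 2·71 + -1·27 + -1·-2 = 117

2,-1,-1 ; 117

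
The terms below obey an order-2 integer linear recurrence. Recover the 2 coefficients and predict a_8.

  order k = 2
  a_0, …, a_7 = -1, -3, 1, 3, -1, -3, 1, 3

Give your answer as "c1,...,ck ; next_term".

  a_2 = 0·-3 + -1·-1 = 1
  a_3 = 0·1 + -1·-3 = 3
  a_4 = 0·3 + -1·1 = -1
  a_5 = 0·-1 + -1·3 = -3
  a_6 = 0·-3 + -1·-1 = 1
  a_7 = 0·1 + -1·-3 = 3
  a_8 = 0·3 + -1·1 = -1

0,-1 ; -1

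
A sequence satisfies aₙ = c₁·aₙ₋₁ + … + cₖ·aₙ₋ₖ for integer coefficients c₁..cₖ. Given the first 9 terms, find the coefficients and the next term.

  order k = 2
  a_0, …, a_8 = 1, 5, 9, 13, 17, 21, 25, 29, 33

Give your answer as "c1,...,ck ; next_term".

2,-1 ; 37

  a_2 = 2·5 + -1·1 = 9
  a_3 = 2·9 + -1·5 = 13
  a_4 = 2·13 + -1·9 = 17
  a_5 = 2·17 + -1·13 = 21
  a_6 = 2·21 + -1·17 = 25
  a_7 = 2·25 + -1·21 = 29
  a_8 = 2·29 + -1·25 = 33
  a_9 = 2·33 + -1·29 = 37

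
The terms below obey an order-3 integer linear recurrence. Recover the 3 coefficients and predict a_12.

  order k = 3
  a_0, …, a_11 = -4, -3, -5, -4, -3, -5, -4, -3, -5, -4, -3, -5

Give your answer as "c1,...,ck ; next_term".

  a_3 = 0·-5 + 0·-3 + 1·-4 = -4
  a_4 = 0·-4 + 0·-5 + 1·-3 = -3
  a_5 = 0·-3 + 0·-4 + 1·-5 = -5
  a_6 = 0·-5 + 0·-3 + 1·-4 = -4
  a_7 = 0·-4 + 0·-5 + 1·-3 = -3
  a_8 = 0·-3 + 0·-4 + 1·-5 = -5
  a_9 = 0·-5 + 0·-3 + 1·-4 = -4
  a_10 = 0·-4 + 0·-5 + 1·-3 = -3
  a_11 = 0·-3 + 0·-4 + 1·-5 = -5
  a_12 = 0·-5 + 0·-3 + 1·-4 = -4

0,0,1 ; -4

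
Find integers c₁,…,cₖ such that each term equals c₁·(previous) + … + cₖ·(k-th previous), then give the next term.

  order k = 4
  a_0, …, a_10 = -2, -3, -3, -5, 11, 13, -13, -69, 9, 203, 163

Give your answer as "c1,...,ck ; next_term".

  a_4 = 0·-5 + -2·-3 + -3·-3 + 2·-2 = 11
  a_5 = 0·11 + -2·-5 + -3·-3 + 2·-3 = 13
  a_6 = 0·13 + -2·11 + -3·-5 + 2·-3 = -13
  a_7 = 0·-13 + -2·13 + -3·11 + 2·-5 = -69
  a_8 = 0·-69 + -2·-13 + -3·13 + 2·11 = 9
  a_9 = 0·9 + -2·-69 + -3·-13 + 2·13 = 203
  a_10 = 0·203 + -2·9 + -3·-69 + 2·-13 = 163
  a_11 = 0·163 + -2·203 + -3·9 + 2·-69 = -571

0,-2,-3,2 ; -571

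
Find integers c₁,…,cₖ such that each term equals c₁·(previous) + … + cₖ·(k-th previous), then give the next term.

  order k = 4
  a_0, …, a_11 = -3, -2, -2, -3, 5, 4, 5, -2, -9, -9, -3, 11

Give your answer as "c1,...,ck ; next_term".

  a_4 = 0·-3 + 0·-2 + -1·-2 + -1·-3 = 5
  a_5 = 0·5 + 0·-3 + -1·-2 + -1·-2 = 4
  a_6 = 0·4 + 0·5 + -1·-3 + -1·-2 = 5
  a_7 = 0·5 + 0·4 + -1·5 + -1·-3 = -2
  a_8 = 0·-2 + 0·5 + -1·4 + -1·5 = -9
  a_9 = 0·-9 + 0·-2 + -1·5 + -1·4 = -9
  a_10 = 0·-9 + 0·-9 + -1·-2 + -1·5 = -3
  a_11 = 0·-3 + 0·-9 + -1·-9 + -1·-2 = 11
  a_12 = 0·11 + 0·-3 + -1·-9 + -1·-9 = 18

0,0,-1,-1 ; 18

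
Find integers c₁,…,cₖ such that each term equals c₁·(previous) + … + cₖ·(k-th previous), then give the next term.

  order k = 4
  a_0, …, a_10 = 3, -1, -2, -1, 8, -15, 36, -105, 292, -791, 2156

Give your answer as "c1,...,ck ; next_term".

-2,1,-2,2 ; -5897

  a_4 = -2·-1 + 1·-2 + -2·-1 + 2·3 = 8
  a_5 = -2·8 + 1·-1 + -2·-2 + 2·-1 = -15
  a_6 = -2·-15 + 1·8 + -2·-1 + 2·-2 = 36
  a_7 = -2·36 + 1·-15 + -2·8 + 2·-1 = -105
  a_8 = -2·-105 + 1·36 + -2·-15 + 2·8 = 292
  a_9 = -2·292 + 1·-105 + -2·36 + 2·-15 = -791
  a_10 = -2·-791 + 1·292 + -2·-105 + 2·36 = 2156
  a_11 = -2·2156 + 1·-791 + -2·292 + 2·-105 = -5897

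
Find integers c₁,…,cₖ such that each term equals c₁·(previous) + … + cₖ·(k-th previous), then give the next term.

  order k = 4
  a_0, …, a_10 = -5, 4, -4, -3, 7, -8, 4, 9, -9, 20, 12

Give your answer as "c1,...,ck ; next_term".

1,1,1,-2 ; 5

  a_4 = 1·-3 + 1·-4 + 1·4 + -2·-5 = 7
  a_5 = 1·7 + 1·-3 + 1·-4 + -2·4 = -8
  a_6 = 1·-8 + 1·7 + 1·-3 + -2·-4 = 4
  a_7 = 1·4 + 1·-8 + 1·7 + -2·-3 = 9
  a_8 = 1·9 + 1·4 + 1·-8 + -2·7 = -9
  a_9 = 1·-9 + 1·9 + 1·4 + -2·-8 = 20
  a_10 = 1·20 + 1·-9 + 1·9 + -2·4 = 12
  a_11 = 1·12 + 1·20 + 1·-9 + -2·9 = 5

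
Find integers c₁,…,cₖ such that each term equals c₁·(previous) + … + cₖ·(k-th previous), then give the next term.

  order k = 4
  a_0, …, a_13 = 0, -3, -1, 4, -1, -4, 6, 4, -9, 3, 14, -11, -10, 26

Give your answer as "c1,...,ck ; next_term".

  a_4 = 1·4 + -1·-1 + 2·-3 + -1·0 = -1
  a_5 = 1·-1 + -1·4 + 2·-1 + -1·-3 = -4
  a_6 = 1·-4 + -1·-1 + 2·4 + -1·-1 = 6
  a_7 = 1·6 + -1·-4 + 2·-1 + -1·4 = 4
  a_8 = 1·4 + -1·6 + 2·-4 + -1·-1 = -9
  a_9 = 1·-9 + -1·4 + 2·6 + -1·-4 = 3
  a_10 = 1·3 + -1·-9 + 2·4 + -1·6 = 14
  a_11 = 1·14 + -1·3 + 2·-9 + -1·4 = -11
  a_12 = 1·-11 + -1·14 + 2·3 + -1·-9 = -10
  a_13 = 1·-10 + -1·-11 + 2·14 + -1·3 = 26
  a_14 = 1·26 + -1·-10 + 2·-11 + -1·14 = 0

1,-1,2,-1 ; 0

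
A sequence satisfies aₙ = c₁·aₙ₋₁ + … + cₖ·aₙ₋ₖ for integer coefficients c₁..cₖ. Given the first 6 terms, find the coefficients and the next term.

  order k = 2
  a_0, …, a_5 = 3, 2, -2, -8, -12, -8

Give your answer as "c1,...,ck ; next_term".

2,-2 ; 8

  a_2 = 2·2 + -2·3 = -2
  a_3 = 2·-2 + -2·2 = -8
  a_4 = 2·-8 + -2·-2 = -12
  a_5 = 2·-12 + -2·-8 = -8
  a_6 = 2·-8 + -2·-12 = 8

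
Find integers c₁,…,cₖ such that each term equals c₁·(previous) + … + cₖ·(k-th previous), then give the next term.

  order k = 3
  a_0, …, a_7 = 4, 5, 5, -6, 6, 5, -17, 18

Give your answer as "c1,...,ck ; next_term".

  a_3 = -1·5 + -1·5 + 1·4 = -6
  a_4 = -1·-6 + -1·5 + 1·5 = 6
  a_5 = -1·6 + -1·-6 + 1·5 = 5
  a_6 = -1·5 + -1·6 + 1·-6 = -17
  a_7 = -1·-17 + -1·5 + 1·6 = 18
  a_8 = -1·18 + -1·-17 + 1·5 = 4

-1,-1,1 ; 4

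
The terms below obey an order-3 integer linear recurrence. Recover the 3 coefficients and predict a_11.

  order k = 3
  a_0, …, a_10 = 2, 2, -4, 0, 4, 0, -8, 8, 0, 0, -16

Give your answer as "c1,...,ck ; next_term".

-2,-2,-2 ; 32

  a_3 = -2·-4 + -2·2 + -2·2 = 0
  a_4 = -2·0 + -2·-4 + -2·2 = 4
  a_5 = -2·4 + -2·0 + -2·-4 = 0
  a_6 = -2·0 + -2·4 + -2·0 = -8
  a_7 = -2·-8 + -2·0 + -2·4 = 8
  a_8 = -2·8 + -2·-8 + -2·0 = 0
  a_9 = -2·0 + -2·8 + -2·-8 = 0
  a_10 = -2·0 + -2·0 + -2·8 = -16
  a_11 = -2·-16 + -2·0 + -2·0 = 32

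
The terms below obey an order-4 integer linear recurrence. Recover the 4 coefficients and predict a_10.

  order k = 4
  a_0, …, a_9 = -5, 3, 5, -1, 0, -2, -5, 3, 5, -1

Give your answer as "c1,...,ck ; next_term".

0,-1,0,-1 ; 0

  a_4 = 0·-1 + -1·5 + 0·3 + -1·-5 = 0
  a_5 = 0·0 + -1·-1 + 0·5 + -1·3 = -2
  a_6 = 0·-2 + -1·0 + 0·-1 + -1·5 = -5
  a_7 = 0·-5 + -1·-2 + 0·0 + -1·-1 = 3
  a_8 = 0·3 + -1·-5 + 0·-2 + -1·0 = 5
  a_9 = 0·5 + -1·3 + 0·-5 + -1·-2 = -1
  a_10 = 0·-1 + -1·5 + 0·3 + -1·-5 = 0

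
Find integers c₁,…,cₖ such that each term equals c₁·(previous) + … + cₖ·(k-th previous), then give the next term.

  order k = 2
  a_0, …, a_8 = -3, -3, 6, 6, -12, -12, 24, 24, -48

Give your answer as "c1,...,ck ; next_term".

0,-2 ; -48

  a_2 = 0·-3 + -2·-3 = 6
  a_3 = 0·6 + -2·-3 = 6
  a_4 = 0·6 + -2·6 = -12
  a_5 = 0·-12 + -2·6 = -12
  a_6 = 0·-12 + -2·-12 = 24
  a_7 = 0·24 + -2·-12 = 24
  a_8 = 0·24 + -2·24 = -48
  a_9 = 0·-48 + -2·24 = -48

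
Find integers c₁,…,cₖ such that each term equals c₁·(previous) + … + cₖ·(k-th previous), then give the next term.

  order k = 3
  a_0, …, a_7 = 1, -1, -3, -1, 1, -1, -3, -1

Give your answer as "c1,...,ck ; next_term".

1,-1,1 ; 1

  a_3 = 1·-3 + -1·-1 + 1·1 = -1
  a_4 = 1·-1 + -1·-3 + 1·-1 = 1
  a_5 = 1·1 + -1·-1 + 1·-3 = -1
  a_6 = 1·-1 + -1·1 + 1·-1 = -3
  a_7 = 1·-3 + -1·-1 + 1·1 = -1
  a_8 = 1·-1 + -1·-3 + 1·-1 = 1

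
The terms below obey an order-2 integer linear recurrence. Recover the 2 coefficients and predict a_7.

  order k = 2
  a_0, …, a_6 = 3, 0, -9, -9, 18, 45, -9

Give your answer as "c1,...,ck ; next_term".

1,-3 ; -144

  a_2 = 1·0 + -3·3 = -9
  a_3 = 1·-9 + -3·0 = -9
  a_4 = 1·-9 + -3·-9 = 18
  a_5 = 1·18 + -3·-9 = 45
  a_6 = 1·45 + -3·18 = -9
  a_7 = 1·-9 + -3·45 = -144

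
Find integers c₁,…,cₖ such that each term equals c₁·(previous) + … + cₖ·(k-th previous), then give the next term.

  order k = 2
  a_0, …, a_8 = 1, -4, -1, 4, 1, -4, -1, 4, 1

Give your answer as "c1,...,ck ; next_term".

  a_2 = 0·-4 + -1·1 = -1
  a_3 = 0·-1 + -1·-4 = 4
  a_4 = 0·4 + -1·-1 = 1
  a_5 = 0·1 + -1·4 = -4
  a_6 = 0·-4 + -1·1 = -1
  a_7 = 0·-1 + -1·-4 = 4
  a_8 = 0·4 + -1·-1 = 1
  a_9 = 0·1 + -1·4 = -4

0,-1 ; -4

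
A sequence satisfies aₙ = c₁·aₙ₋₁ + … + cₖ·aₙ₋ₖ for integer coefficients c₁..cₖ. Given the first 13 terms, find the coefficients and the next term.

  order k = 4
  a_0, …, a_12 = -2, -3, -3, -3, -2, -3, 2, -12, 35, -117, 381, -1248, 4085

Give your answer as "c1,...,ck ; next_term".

-3,2,3,-2 ; -13374

  a_4 = -3·-3 + 2·-3 + 3·-3 + -2·-2 = -2
  a_5 = -3·-2 + 2·-3 + 3·-3 + -2·-3 = -3
  a_6 = -3·-3 + 2·-2 + 3·-3 + -2·-3 = 2
  a_7 = -3·2 + 2·-3 + 3·-2 + -2·-3 = -12
  a_8 = -3·-12 + 2·2 + 3·-3 + -2·-2 = 35
  a_9 = -3·35 + 2·-12 + 3·2 + -2·-3 = -117
  a_10 = -3·-117 + 2·35 + 3·-12 + -2·2 = 381
  a_11 = -3·381 + 2·-117 + 3·35 + -2·-12 = -1248
  a_12 = -3·-1248 + 2·381 + 3·-117 + -2·35 = 4085
  a_13 = -3·4085 + 2·-1248 + 3·381 + -2·-117 = -13374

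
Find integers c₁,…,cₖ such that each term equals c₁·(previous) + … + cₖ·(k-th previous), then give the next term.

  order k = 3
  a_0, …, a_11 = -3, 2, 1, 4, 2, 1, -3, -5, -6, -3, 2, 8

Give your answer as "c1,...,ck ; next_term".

1,0,-1 ; 11

  a_3 = 1·1 + 0·2 + -1·-3 = 4
  a_4 = 1·4 + 0·1 + -1·2 = 2
  a_5 = 1·2 + 0·4 + -1·1 = 1
  a_6 = 1·1 + 0·2 + -1·4 = -3
  a_7 = 1·-3 + 0·1 + -1·2 = -5
  a_8 = 1·-5 + 0·-3 + -1·1 = -6
  a_9 = 1·-6 + 0·-5 + -1·-3 = -3
  a_10 = 1·-3 + 0·-6 + -1·-5 = 2
  a_11 = 1·2 + 0·-3 + -1·-6 = 8
  a_12 = 1·8 + 0·2 + -1·-3 = 11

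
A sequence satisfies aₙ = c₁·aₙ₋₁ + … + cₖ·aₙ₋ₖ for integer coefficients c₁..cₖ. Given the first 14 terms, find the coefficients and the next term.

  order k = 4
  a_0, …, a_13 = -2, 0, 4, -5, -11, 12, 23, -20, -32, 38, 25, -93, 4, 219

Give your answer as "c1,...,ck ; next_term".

  a_4 = 1·-5 + -3·4 + 2·0 + -3·-2 = -11
  a_5 = 1·-11 + -3·-5 + 2·4 + -3·0 = 12
  a_6 = 1·12 + -3·-11 + 2·-5 + -3·4 = 23
  a_7 = 1·23 + -3·12 + 2·-11 + -3·-5 = -20
  a_8 = 1·-20 + -3·23 + 2·12 + -3·-11 = -32
  a_9 = 1·-32 + -3·-20 + 2·23 + -3·12 = 38
  a_10 = 1·38 + -3·-32 + 2·-20 + -3·23 = 25
  a_11 = 1·25 + -3·38 + 2·-32 + -3·-20 = -93
  a_12 = 1·-93 + -3·25 + 2·38 + -3·-32 = 4
  a_13 = 1·4 + -3·-93 + 2·25 + -3·38 = 219
  a_14 = 1·219 + -3·4 + 2·-93 + -3·25 = -54

1,-3,2,-3 ; -54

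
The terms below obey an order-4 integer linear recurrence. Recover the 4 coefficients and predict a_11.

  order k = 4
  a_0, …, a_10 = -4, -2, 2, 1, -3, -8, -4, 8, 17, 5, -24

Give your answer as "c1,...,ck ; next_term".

1,-1,-1,1 ; -38

  a_4 = 1·1 + -1·2 + -1·-2 + 1·-4 = -3
  a_5 = 1·-3 + -1·1 + -1·2 + 1·-2 = -8
  a_6 = 1·-8 + -1·-3 + -1·1 + 1·2 = -4
  a_7 = 1·-4 + -1·-8 + -1·-3 + 1·1 = 8
  a_8 = 1·8 + -1·-4 + -1·-8 + 1·-3 = 17
  a_9 = 1·17 + -1·8 + -1·-4 + 1·-8 = 5
  a_10 = 1·5 + -1·17 + -1·8 + 1·-4 = -24
  a_11 = 1·-24 + -1·5 + -1·17 + 1·8 = -38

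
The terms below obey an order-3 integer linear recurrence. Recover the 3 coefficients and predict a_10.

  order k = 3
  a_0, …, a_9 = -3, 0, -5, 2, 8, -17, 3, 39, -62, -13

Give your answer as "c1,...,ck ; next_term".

  a_3 = -1·-5 + -2·0 + 1·-3 = 2
  a_4 = -1·2 + -2·-5 + 1·0 = 8
  a_5 = -1·8 + -2·2 + 1·-5 = -17
  a_6 = -1·-17 + -2·8 + 1·2 = 3
  a_7 = -1·3 + -2·-17 + 1·8 = 39
  a_8 = -1·39 + -2·3 + 1·-17 = -62
  a_9 = -1·-62 + -2·39 + 1·3 = -13
  a_10 = -1·-13 + -2·-62 + 1·39 = 176

-1,-2,1 ; 176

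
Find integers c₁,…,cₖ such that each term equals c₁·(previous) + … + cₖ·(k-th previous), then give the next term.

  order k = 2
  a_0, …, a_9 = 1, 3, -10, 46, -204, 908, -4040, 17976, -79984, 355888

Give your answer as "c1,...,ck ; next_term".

-4,2 ; -1583520

  a_2 = -4·3 + 2·1 = -10
  a_3 = -4·-10 + 2·3 = 46
  a_4 = -4·46 + 2·-10 = -204
  a_5 = -4·-204 + 2·46 = 908
  a_6 = -4·908 + 2·-204 = -4040
  a_7 = -4·-4040 + 2·908 = 17976
  a_8 = -4·17976 + 2·-4040 = -79984
  a_9 = -4·-79984 + 2·17976 = 355888
  a_10 = -4·355888 + 2·-79984 = -1583520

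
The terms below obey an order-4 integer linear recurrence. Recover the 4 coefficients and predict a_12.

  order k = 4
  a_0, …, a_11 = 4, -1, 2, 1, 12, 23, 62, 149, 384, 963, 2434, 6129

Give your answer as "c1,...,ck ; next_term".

  a_4 = 2·1 + 1·2 + 0·-1 + 2·4 = 12
  a_5 = 2·12 + 1·1 + 0·2 + 2·-1 = 23
  a_6 = 2·23 + 1·12 + 0·1 + 2·2 = 62
  a_7 = 2·62 + 1·23 + 0·12 + 2·1 = 149
  a_8 = 2·149 + 1·62 + 0·23 + 2·12 = 384
  a_9 = 2·384 + 1·149 + 0·62 + 2·23 = 963
  a_10 = 2·963 + 1·384 + 0·149 + 2·62 = 2434
  a_11 = 2·2434 + 1·963 + 0·384 + 2·149 = 6129
  a_12 = 2·6129 + 1·2434 + 0·963 + 2·384 = 15460

2,1,0,2 ; 15460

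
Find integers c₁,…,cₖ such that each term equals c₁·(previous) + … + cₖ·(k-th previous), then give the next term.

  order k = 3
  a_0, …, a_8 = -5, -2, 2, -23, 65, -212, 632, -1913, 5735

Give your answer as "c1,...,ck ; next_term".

  a_3 = -3·2 + 1·-2 + 3·-5 = -23
  a_4 = -3·-23 + 1·2 + 3·-2 = 65
  a_5 = -3·65 + 1·-23 + 3·2 = -212
  a_6 = -3·-212 + 1·65 + 3·-23 = 632
  a_7 = -3·632 + 1·-212 + 3·65 = -1913
  a_8 = -3·-1913 + 1·632 + 3·-212 = 5735
  a_9 = -3·5735 + 1·-1913 + 3·632 = -17222

-3,1,3 ; -17222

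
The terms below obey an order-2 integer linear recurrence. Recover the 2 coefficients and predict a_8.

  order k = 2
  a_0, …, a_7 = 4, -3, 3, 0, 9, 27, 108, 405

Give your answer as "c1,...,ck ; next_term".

3,3 ; 1539

  a_2 = 3·-3 + 3·4 = 3
  a_3 = 3·3 + 3·-3 = 0
  a_4 = 3·0 + 3·3 = 9
  a_5 = 3·9 + 3·0 = 27
  a_6 = 3·27 + 3·9 = 108
  a_7 = 3·108 + 3·27 = 405
  a_8 = 3·405 + 3·108 = 1539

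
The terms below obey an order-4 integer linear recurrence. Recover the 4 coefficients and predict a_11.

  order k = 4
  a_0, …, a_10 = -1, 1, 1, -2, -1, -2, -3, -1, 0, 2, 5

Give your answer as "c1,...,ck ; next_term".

  a_4 = 1·-2 + 0·1 + 0·1 + -1·-1 = -1
  a_5 = 1·-1 + 0·-2 + 0·1 + -1·1 = -2
  a_6 = 1·-2 + 0·-1 + 0·-2 + -1·1 = -3
  a_7 = 1·-3 + 0·-2 + 0·-1 + -1·-2 = -1
  a_8 = 1·-1 + 0·-3 + 0·-2 + -1·-1 = 0
  a_9 = 1·0 + 0·-1 + 0·-3 + -1·-2 = 2
  a_10 = 1·2 + 0·0 + 0·-1 + -1·-3 = 5
  a_11 = 1·5 + 0·2 + 0·0 + -1·-1 = 6

1,0,0,-1 ; 6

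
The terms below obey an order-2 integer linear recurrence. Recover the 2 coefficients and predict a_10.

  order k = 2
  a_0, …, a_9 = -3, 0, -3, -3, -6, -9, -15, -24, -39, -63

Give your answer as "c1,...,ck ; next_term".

1,1 ; -102

  a_2 = 1·0 + 1·-3 = -3
  a_3 = 1·-3 + 1·0 = -3
  a_4 = 1·-3 + 1·-3 = -6
  a_5 = 1·-6 + 1·-3 = -9
  a_6 = 1·-9 + 1·-6 = -15
  a_7 = 1·-15 + 1·-9 = -24
  a_8 = 1·-24 + 1·-15 = -39
  a_9 = 1·-39 + 1·-24 = -63
  a_10 = 1·-63 + 1·-39 = -102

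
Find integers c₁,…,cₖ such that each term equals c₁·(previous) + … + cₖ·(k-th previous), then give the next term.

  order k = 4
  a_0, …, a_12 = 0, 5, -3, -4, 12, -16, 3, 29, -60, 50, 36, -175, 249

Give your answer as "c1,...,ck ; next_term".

  a_4 = -1·-4 + -1·-3 + 1·5 + -1·0 = 12
  a_5 = -1·12 + -1·-4 + 1·-3 + -1·5 = -16
  a_6 = -1·-16 + -1·12 + 1·-4 + -1·-3 = 3
  a_7 = -1·3 + -1·-16 + 1·12 + -1·-4 = 29
  a_8 = -1·29 + -1·3 + 1·-16 + -1·12 = -60
  a_9 = -1·-60 + -1·29 + 1·3 + -1·-16 = 50
  a_10 = -1·50 + -1·-60 + 1·29 + -1·3 = 36
  a_11 = -1·36 + -1·50 + 1·-60 + -1·29 = -175
  a_12 = -1·-175 + -1·36 + 1·50 + -1·-60 = 249
  a_13 = -1·249 + -1·-175 + 1·36 + -1·50 = -88

-1,-1,1,-1 ; -88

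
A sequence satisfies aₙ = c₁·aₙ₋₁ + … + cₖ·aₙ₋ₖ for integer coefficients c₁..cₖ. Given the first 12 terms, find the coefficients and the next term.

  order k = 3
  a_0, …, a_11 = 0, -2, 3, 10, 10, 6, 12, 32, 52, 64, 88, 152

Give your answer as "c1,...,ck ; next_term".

  a_3 = 2·3 + -2·-2 + 2·0 = 10
  a_4 = 2·10 + -2·3 + 2·-2 = 10
  a_5 = 2·10 + -2·10 + 2·3 = 6
  a_6 = 2·6 + -2·10 + 2·10 = 12
  a_7 = 2·12 + -2·6 + 2·10 = 32
  a_8 = 2·32 + -2·12 + 2·6 = 52
  a_9 = 2·52 + -2·32 + 2·12 = 64
  a_10 = 2·64 + -2·52 + 2·32 = 88
  a_11 = 2·88 + -2·64 + 2·52 = 152
  a_12 = 2·152 + -2·88 + 2·64 = 256

2,-2,2 ; 256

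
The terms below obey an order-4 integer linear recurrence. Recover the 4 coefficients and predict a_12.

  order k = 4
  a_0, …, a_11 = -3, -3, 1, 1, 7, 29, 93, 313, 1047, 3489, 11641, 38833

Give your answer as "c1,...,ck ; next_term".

  a_4 = 3·1 + 1·1 + 1·-3 + -2·-3 = 7
  a_5 = 3·7 + 1·1 + 1·1 + -2·-3 = 29
  a_6 = 3·29 + 1·7 + 1·1 + -2·1 = 93
  a_7 = 3·93 + 1·29 + 1·7 + -2·1 = 313
  a_8 = 3·313 + 1·93 + 1·29 + -2·7 = 1047
  a_9 = 3·1047 + 1·313 + 1·93 + -2·29 = 3489
  a_10 = 3·3489 + 1·1047 + 1·313 + -2·93 = 11641
  a_11 = 3·11641 + 1·3489 + 1·1047 + -2·313 = 38833
  a_12 = 3·38833 + 1·11641 + 1·3489 + -2·1047 = 129535

3,1,1,-2 ; 129535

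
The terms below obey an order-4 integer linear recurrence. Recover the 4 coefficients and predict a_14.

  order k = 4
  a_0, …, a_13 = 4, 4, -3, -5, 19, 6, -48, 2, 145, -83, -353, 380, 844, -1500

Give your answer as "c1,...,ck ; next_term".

  a_4 = -1·-5 + -2·-3 + -1·4 + 3·4 = 19
  a_5 = -1·19 + -2·-5 + -1·-3 + 3·4 = 6
  a_6 = -1·6 + -2·19 + -1·-5 + 3·-3 = -48
  a_7 = -1·-48 + -2·6 + -1·19 + 3·-5 = 2
  a_8 = -1·2 + -2·-48 + -1·6 + 3·19 = 145
  a_9 = -1·145 + -2·2 + -1·-48 + 3·6 = -83
  a_10 = -1·-83 + -2·145 + -1·2 + 3·-48 = -353
  a_11 = -1·-353 + -2·-83 + -1·145 + 3·2 = 380
  a_12 = -1·380 + -2·-353 + -1·-83 + 3·145 = 844
  a_13 = -1·844 + -2·380 + -1·-353 + 3·-83 = -1500
  a_14 = -1·-1500 + -2·844 + -1·380 + 3·-353 = -1627

-1,-2,-1,3 ; -1627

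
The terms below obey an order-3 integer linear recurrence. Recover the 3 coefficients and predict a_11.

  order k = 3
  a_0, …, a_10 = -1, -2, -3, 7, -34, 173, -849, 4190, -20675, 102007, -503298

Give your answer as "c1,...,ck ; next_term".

-4,4,-3 ; 2483245

  a_3 = -4·-3 + 4·-2 + -3·-1 = 7
  a_4 = -4·7 + 4·-3 + -3·-2 = -34
  a_5 = -4·-34 + 4·7 + -3·-3 = 173
  a_6 = -4·173 + 4·-34 + -3·7 = -849
  a_7 = -4·-849 + 4·173 + -3·-34 = 4190
  a_8 = -4·4190 + 4·-849 + -3·173 = -20675
  a_9 = -4·-20675 + 4·4190 + -3·-849 = 102007
  a_10 = -4·102007 + 4·-20675 + -3·4190 = -503298
  a_11 = -4·-503298 + 4·102007 + -3·-20675 = 2483245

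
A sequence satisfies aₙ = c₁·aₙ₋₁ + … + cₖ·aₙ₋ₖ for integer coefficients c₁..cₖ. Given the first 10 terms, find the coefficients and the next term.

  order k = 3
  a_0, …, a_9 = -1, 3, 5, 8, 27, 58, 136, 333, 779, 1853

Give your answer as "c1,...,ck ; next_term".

  a_3 = 1·5 + 2·3 + 3·-1 = 8
  a_4 = 1·8 + 2·5 + 3·3 = 27
  a_5 = 1·27 + 2·8 + 3·5 = 58
  a_6 = 1·58 + 2·27 + 3·8 = 136
  a_7 = 1·136 + 2·58 + 3·27 = 333
  a_8 = 1·333 + 2·136 + 3·58 = 779
  a_9 = 1·779 + 2·333 + 3·136 = 1853
  a_10 = 1·1853 + 2·779 + 3·333 = 4410

1,2,3 ; 4410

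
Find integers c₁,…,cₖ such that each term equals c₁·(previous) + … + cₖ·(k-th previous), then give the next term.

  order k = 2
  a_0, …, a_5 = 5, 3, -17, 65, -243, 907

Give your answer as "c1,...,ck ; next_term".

-4,-1 ; -3385

  a_2 = -4·3 + -1·5 = -17
  a_3 = -4·-17 + -1·3 = 65
  a_4 = -4·65 + -1·-17 = -243
  a_5 = -4·-243 + -1·65 = 907
  a_6 = -4·907 + -1·-243 = -3385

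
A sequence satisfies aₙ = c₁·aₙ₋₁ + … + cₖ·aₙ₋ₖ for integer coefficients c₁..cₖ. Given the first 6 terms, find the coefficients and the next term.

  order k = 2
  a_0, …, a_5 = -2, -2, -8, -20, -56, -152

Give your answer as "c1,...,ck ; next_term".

2,2 ; -416

  a_2 = 2·-2 + 2·-2 = -8
  a_3 = 2·-8 + 2·-2 = -20
  a_4 = 2·-20 + 2·-8 = -56
  a_5 = 2·-56 + 2·-20 = -152
  a_6 = 2·-152 + 2·-56 = -416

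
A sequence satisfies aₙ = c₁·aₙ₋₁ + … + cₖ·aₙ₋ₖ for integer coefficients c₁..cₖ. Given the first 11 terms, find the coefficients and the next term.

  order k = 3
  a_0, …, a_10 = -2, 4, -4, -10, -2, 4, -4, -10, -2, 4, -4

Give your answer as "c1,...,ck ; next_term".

  a_3 = 1·-4 + -1·4 + 1·-2 = -10
  a_4 = 1·-10 + -1·-4 + 1·4 = -2
  a_5 = 1·-2 + -1·-10 + 1·-4 = 4
  a_6 = 1·4 + -1·-2 + 1·-10 = -4
  a_7 = 1·-4 + -1·4 + 1·-2 = -10
  a_8 = 1·-10 + -1·-4 + 1·4 = -2
  a_9 = 1·-2 + -1·-10 + 1·-4 = 4
  a_10 = 1·4 + -1·-2 + 1·-10 = -4
  a_11 = 1·-4 + -1·4 + 1·-2 = -10

1,-1,1 ; -10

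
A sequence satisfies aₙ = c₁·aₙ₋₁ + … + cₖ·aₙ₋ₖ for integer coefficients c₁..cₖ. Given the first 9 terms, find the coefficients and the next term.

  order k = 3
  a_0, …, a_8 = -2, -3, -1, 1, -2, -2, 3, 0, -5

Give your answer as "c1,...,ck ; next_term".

  a_3 = 0·-1 + -1·-3 + 1·-2 = 1
  a_4 = 0·1 + -1·-1 + 1·-3 = -2
  a_5 = 0·-2 + -1·1 + 1·-1 = -2
  a_6 = 0·-2 + -1·-2 + 1·1 = 3
  a_7 = 0·3 + -1·-2 + 1·-2 = 0
  a_8 = 0·0 + -1·3 + 1·-2 = -5
  a_9 = 0·-5 + -1·0 + 1·3 = 3

0,-1,1 ; 3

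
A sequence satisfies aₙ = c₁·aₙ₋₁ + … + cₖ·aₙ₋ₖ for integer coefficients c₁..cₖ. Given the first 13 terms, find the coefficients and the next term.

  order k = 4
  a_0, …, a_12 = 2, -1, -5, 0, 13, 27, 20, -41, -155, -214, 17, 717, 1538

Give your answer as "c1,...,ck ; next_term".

  a_4 = 2·0 + -3·-5 + 0·-1 + -1·2 = 13
  a_5 = 2·13 + -3·0 + 0·-5 + -1·-1 = 27
  a_6 = 2·27 + -3·13 + 0·0 + -1·-5 = 20
  a_7 = 2·20 + -3·27 + 0·13 + -1·0 = -41
  a_8 = 2·-41 + -3·20 + 0·27 + -1·13 = -155
  a_9 = 2·-155 + -3·-41 + 0·20 + -1·27 = -214
  a_10 = 2·-214 + -3·-155 + 0·-41 + -1·20 = 17
  a_11 = 2·17 + -3·-214 + 0·-155 + -1·-41 = 717
  a_12 = 2·717 + -3·17 + 0·-214 + -1·-155 = 1538
  a_13 = 2·1538 + -3·717 + 0·17 + -1·-214 = 1139

2,-3,0,-1 ; 1139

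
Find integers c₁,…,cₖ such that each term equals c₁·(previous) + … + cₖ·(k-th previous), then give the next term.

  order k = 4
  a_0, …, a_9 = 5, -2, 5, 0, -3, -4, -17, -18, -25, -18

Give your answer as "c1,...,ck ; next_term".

1,1,-1,-2 ; 9

  a_4 = 1·0 + 1·5 + -1·-2 + -2·5 = -3
  a_5 = 1·-3 + 1·0 + -1·5 + -2·-2 = -4
  a_6 = 1·-4 + 1·-3 + -1·0 + -2·5 = -17
  a_7 = 1·-17 + 1·-4 + -1·-3 + -2·0 = -18
  a_8 = 1·-18 + 1·-17 + -1·-4 + -2·-3 = -25
  a_9 = 1·-25 + 1·-18 + -1·-17 + -2·-4 = -18
  a_10 = 1·-18 + 1·-25 + -1·-18 + -2·-17 = 9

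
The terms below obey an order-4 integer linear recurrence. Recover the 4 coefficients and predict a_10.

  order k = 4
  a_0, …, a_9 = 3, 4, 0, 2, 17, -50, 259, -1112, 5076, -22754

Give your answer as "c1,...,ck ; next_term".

-4,3,4,3 ; 102573

  a_4 = -4·2 + 3·0 + 4·4 + 3·3 = 17
  a_5 = -4·17 + 3·2 + 4·0 + 3·4 = -50
  a_6 = -4·-50 + 3·17 + 4·2 + 3·0 = 259
  a_7 = -4·259 + 3·-50 + 4·17 + 3·2 = -1112
  a_8 = -4·-1112 + 3·259 + 4·-50 + 3·17 = 5076
  a_9 = -4·5076 + 3·-1112 + 4·259 + 3·-50 = -22754
  a_10 = -4·-22754 + 3·5076 + 4·-1112 + 3·259 = 102573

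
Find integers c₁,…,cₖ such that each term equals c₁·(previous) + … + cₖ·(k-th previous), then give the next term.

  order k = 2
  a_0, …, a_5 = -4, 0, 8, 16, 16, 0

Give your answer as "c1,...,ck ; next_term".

  a_2 = 2·0 + -2·-4 = 8
  a_3 = 2·8 + -2·0 = 16
  a_4 = 2·16 + -2·8 = 16
  a_5 = 2·16 + -2·16 = 0
  a_6 = 2·0 + -2·16 = -32

2,-2 ; -32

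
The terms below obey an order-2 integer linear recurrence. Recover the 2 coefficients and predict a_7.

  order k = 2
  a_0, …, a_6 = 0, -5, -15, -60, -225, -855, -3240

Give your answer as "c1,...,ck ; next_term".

3,3 ; -12285

  a_2 = 3·-5 + 3·0 = -15
  a_3 = 3·-15 + 3·-5 = -60
  a_4 = 3·-60 + 3·-15 = -225
  a_5 = 3·-225 + 3·-60 = -855
  a_6 = 3·-855 + 3·-225 = -3240
  a_7 = 3·-3240 + 3·-855 = -12285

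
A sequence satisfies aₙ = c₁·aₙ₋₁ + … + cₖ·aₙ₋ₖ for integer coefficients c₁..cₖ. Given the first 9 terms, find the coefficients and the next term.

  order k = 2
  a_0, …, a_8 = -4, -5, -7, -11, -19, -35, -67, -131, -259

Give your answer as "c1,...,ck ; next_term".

  a_2 = 3·-5 + -2·-4 = -7
  a_3 = 3·-7 + -2·-5 = -11
  a_4 = 3·-11 + -2·-7 = -19
  a_5 = 3·-19 + -2·-11 = -35
  a_6 = 3·-35 + -2·-19 = -67
  a_7 = 3·-67 + -2·-35 = -131
  a_8 = 3·-131 + -2·-67 = -259
  a_9 = 3·-259 + -2·-131 = -515

3,-2 ; -515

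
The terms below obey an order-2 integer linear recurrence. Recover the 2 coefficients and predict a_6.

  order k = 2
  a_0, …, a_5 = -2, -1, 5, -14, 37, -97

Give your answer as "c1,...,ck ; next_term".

  a_2 = -3·-1 + -1·-2 = 5
  a_3 = -3·5 + -1·-1 = -14
  a_4 = -3·-14 + -1·5 = 37
  a_5 = -3·37 + -1·-14 = -97
  a_6 = -3·-97 + -1·37 = 254

-3,-1 ; 254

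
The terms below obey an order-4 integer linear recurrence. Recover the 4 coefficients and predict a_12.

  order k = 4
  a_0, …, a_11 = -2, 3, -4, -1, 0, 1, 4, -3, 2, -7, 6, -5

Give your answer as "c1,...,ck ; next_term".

-1,0,-1,-1 ; 10

  a_4 = -1·-1 + 0·-4 + -1·3 + -1·-2 = 0
  a_5 = -1·0 + 0·-1 + -1·-4 + -1·3 = 1
  a_6 = -1·1 + 0·0 + -1·-1 + -1·-4 = 4
  a_7 = -1·4 + 0·1 + -1·0 + -1·-1 = -3
  a_8 = -1·-3 + 0·4 + -1·1 + -1·0 = 2
  a_9 = -1·2 + 0·-3 + -1·4 + -1·1 = -7
  a_10 = -1·-7 + 0·2 + -1·-3 + -1·4 = 6
  a_11 = -1·6 + 0·-7 + -1·2 + -1·-3 = -5
  a_12 = -1·-5 + 0·6 + -1·-7 + -1·2 = 10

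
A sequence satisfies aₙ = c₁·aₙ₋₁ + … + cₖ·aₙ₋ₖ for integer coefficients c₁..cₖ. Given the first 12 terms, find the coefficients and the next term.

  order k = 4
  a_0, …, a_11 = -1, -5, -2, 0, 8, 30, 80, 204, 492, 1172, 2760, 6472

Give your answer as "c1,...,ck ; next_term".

2,2,-2,-2 ; 15136

  a_4 = 2·0 + 2·-2 + -2·-5 + -2·-1 = 8
  a_5 = 2·8 + 2·0 + -2·-2 + -2·-5 = 30
  a_6 = 2·30 + 2·8 + -2·0 + -2·-2 = 80
  a_7 = 2·80 + 2·30 + -2·8 + -2·0 = 204
  a_8 = 2·204 + 2·80 + -2·30 + -2·8 = 492
  a_9 = 2·492 + 2·204 + -2·80 + -2·30 = 1172
  a_10 = 2·1172 + 2·492 + -2·204 + -2·80 = 2760
  a_11 = 2·2760 + 2·1172 + -2·492 + -2·204 = 6472
  a_12 = 2·6472 + 2·2760 + -2·1172 + -2·492 = 15136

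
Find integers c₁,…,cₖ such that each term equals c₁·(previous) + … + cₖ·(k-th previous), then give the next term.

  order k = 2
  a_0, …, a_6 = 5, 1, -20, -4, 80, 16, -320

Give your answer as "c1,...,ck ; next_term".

  a_2 = 0·1 + -4·5 = -20
  a_3 = 0·-20 + -4·1 = -4
  a_4 = 0·-4 + -4·-20 = 80
  a_5 = 0·80 + -4·-4 = 16
  a_6 = 0·16 + -4·80 = -320
  a_7 = 0·-320 + -4·16 = -64

0,-4 ; -64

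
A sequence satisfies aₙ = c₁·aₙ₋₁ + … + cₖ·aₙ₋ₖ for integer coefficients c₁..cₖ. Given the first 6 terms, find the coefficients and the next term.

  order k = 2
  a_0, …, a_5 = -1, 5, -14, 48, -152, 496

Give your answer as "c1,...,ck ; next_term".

  a_2 = -2·5 + 4·-1 = -14
  a_3 = -2·-14 + 4·5 = 48
  a_4 = -2·48 + 4·-14 = -152
  a_5 = -2·-152 + 4·48 = 496
  a_6 = -2·496 + 4·-152 = -1600

-2,4 ; -1600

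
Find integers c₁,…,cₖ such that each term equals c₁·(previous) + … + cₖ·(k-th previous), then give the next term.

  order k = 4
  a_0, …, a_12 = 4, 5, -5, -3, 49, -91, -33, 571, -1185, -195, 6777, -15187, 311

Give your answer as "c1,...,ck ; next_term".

-2,-4,3,2 ; 80067

  a_4 = -2·-3 + -4·-5 + 3·5 + 2·4 = 49
  a_5 = -2·49 + -4·-3 + 3·-5 + 2·5 = -91
  a_6 = -2·-91 + -4·49 + 3·-3 + 2·-5 = -33
  a_7 = -2·-33 + -4·-91 + 3·49 + 2·-3 = 571
  a_8 = -2·571 + -4·-33 + 3·-91 + 2·49 = -1185
  a_9 = -2·-1185 + -4·571 + 3·-33 + 2·-91 = -195
  a_10 = -2·-195 + -4·-1185 + 3·571 + 2·-33 = 6777
  a_11 = -2·6777 + -4·-195 + 3·-1185 + 2·571 = -15187
  a_12 = -2·-15187 + -4·6777 + 3·-195 + 2·-1185 = 311
  a_13 = -2·311 + -4·-15187 + 3·6777 + 2·-195 = 80067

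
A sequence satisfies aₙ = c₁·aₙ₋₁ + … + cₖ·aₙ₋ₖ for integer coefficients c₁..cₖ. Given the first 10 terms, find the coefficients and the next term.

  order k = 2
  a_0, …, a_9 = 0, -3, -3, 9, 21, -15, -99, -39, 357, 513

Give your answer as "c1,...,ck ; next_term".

1,-4 ; -915

  a_2 = 1·-3 + -4·0 = -3
  a_3 = 1·-3 + -4·-3 = 9
  a_4 = 1·9 + -4·-3 = 21
  a_5 = 1·21 + -4·9 = -15
  a_6 = 1·-15 + -4·21 = -99
  a_7 = 1·-99 + -4·-15 = -39
  a_8 = 1·-39 + -4·-99 = 357
  a_9 = 1·357 + -4·-39 = 513
  a_10 = 1·513 + -4·357 = -915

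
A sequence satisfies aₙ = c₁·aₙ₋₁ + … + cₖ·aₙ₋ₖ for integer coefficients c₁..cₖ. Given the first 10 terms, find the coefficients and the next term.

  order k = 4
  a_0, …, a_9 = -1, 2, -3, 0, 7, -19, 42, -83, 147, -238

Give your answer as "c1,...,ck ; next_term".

-3,-3,-2,-2 ; 355

  a_4 = -3·0 + -3·-3 + -2·2 + -2·-1 = 7
  a_5 = -3·7 + -3·0 + -2·-3 + -2·2 = -19
  a_6 = -3·-19 + -3·7 + -2·0 + -2·-3 = 42
  a_7 = -3·42 + -3·-19 + -2·7 + -2·0 = -83
  a_8 = -3·-83 + -3·42 + -2·-19 + -2·7 = 147
  a_9 = -3·147 + -3·-83 + -2·42 + -2·-19 = -238
  a_10 = -3·-238 + -3·147 + -2·-83 + -2·42 = 355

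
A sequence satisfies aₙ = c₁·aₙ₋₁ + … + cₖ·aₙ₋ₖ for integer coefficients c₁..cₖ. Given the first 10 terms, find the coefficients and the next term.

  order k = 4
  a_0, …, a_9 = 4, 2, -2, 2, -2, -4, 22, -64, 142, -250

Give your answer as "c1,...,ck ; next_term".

-3,-2,2,-1 ; 316

  a_4 = -3·2 + -2·-2 + 2·2 + -1·4 = -2
  a_5 = -3·-2 + -2·2 + 2·-2 + -1·2 = -4
  a_6 = -3·-4 + -2·-2 + 2·2 + -1·-2 = 22
  a_7 = -3·22 + -2·-4 + 2·-2 + -1·2 = -64
  a_8 = -3·-64 + -2·22 + 2·-4 + -1·-2 = 142
  a_9 = -3·142 + -2·-64 + 2·22 + -1·-4 = -250
  a_10 = -3·-250 + -2·142 + 2·-64 + -1·22 = 316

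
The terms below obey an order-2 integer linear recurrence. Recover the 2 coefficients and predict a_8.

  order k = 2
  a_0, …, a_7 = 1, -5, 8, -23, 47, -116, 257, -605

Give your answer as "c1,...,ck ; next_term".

  a_2 = -1·-5 + 3·1 = 8
  a_3 = -1·8 + 3·-5 = -23
  a_4 = -1·-23 + 3·8 = 47
  a_5 = -1·47 + 3·-23 = -116
  a_6 = -1·-116 + 3·47 = 257
  a_7 = -1·257 + 3·-116 = -605
  a_8 = -1·-605 + 3·257 = 1376

-1,3 ; 1376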